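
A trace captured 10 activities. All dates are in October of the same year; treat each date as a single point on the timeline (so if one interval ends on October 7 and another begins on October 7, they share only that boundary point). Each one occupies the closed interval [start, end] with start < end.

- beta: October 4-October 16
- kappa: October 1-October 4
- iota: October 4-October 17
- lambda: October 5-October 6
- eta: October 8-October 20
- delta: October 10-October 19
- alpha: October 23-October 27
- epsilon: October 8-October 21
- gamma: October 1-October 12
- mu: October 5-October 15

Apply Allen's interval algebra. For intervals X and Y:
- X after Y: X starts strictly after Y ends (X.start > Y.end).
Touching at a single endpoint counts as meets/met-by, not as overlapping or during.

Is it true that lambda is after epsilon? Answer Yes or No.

lambda = [October 5, October 6], epsilon = [October 8, October 21].
Actual relation of lambda to epsilon: before.
Asked whether 'after' holds → No.

No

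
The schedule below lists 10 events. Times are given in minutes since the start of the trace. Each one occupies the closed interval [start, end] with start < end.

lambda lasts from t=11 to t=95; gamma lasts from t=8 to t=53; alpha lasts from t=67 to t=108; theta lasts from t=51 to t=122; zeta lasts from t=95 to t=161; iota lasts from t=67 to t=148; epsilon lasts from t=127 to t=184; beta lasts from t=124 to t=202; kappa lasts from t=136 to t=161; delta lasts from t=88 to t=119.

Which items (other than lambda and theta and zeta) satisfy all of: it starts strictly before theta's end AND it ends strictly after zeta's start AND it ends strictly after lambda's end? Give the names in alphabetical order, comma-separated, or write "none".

Conditions: its start is strictly before theta's end (X.start < t=122) AND its end is strictly after zeta's start (X.end > t=95) AND its end is strictly after lambda's end (X.end > t=95).
alpha: start t=67 < t=122? ✓; end t=108 > t=95? ✓; end t=108 > t=95? ✓ → yes.
beta: start t=124 < t=122? ✗; end t=202 > t=95? ✓; end t=202 > t=95? ✓ → no.
delta: start t=88 < t=122? ✓; end t=119 > t=95? ✓; end t=119 > t=95? ✓ → yes.
epsilon: start t=127 < t=122? ✗; end t=184 > t=95? ✓; end t=184 > t=95? ✓ → no.
gamma: start t=8 < t=122? ✓; end t=53 > t=95? ✗; end t=53 > t=95? ✗ → no.
iota: start t=67 < t=122? ✓; end t=148 > t=95? ✓; end t=148 > t=95? ✓ → yes.
kappa: start t=136 < t=122? ✗; end t=161 > t=95? ✓; end t=161 > t=95? ✓ → no.
Result: alpha, delta, iota.

alpha, delta, iota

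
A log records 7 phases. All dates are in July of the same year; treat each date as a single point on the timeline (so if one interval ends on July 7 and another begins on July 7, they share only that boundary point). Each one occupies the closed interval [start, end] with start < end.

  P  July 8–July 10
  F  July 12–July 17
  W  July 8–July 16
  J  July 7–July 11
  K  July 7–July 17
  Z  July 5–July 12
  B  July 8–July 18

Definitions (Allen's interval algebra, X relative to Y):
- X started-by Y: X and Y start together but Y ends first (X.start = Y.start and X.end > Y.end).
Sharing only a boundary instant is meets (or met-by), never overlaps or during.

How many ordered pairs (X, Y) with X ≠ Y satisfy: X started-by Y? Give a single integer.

4

Checking all 42 ordered pairs for relation 'started-by'; matching pairs in alphabetical order:
(B, P): B started-by P ✓
(B, W): B started-by W ✓
(K, J): K started-by J ✓
(W, P): W started-by P ✓
Count: 4.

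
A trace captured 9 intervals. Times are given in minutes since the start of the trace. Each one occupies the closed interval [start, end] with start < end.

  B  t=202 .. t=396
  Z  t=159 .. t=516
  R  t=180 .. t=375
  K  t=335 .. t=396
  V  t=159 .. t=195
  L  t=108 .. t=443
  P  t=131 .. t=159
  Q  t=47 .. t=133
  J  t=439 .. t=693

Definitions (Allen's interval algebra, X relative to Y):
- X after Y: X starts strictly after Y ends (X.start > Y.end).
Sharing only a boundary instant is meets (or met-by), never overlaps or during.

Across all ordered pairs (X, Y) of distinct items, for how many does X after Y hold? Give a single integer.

16

Checking all 72 ordered pairs for relation 'after'; matching pairs in alphabetical order:
(B, P): B after P ✓
(B, Q): B after Q ✓
(B, V): B after V ✓
(J, B): J after B ✓
(J, K): J after K ✓
(J, P): J after P ✓
(J, Q): J after Q ✓
(J, R): J after R ✓
(J, V): J after V ✓
(K, P): K after P ✓
(K, Q): K after Q ✓
(K, V): K after V ✓
(R, P): R after P ✓
(R, Q): R after Q ✓
(V, Q): V after Q ✓
(Z, Q): Z after Q ✓
Count: 16.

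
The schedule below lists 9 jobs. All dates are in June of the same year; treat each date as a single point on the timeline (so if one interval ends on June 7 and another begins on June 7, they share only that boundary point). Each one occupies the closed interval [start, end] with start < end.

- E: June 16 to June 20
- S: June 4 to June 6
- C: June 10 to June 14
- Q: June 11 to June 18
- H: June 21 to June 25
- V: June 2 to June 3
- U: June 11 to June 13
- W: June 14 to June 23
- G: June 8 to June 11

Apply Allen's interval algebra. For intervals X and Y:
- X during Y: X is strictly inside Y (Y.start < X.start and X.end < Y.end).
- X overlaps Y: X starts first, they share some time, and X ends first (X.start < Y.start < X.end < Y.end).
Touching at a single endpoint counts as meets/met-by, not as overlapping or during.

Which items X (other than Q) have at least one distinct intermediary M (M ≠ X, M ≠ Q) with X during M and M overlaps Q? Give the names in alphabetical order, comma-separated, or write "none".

U

Target Q = [June 11, June 18].
Intermediaries M with M overlaps Q: C.
Via C — items with X during C: U.
Union: U.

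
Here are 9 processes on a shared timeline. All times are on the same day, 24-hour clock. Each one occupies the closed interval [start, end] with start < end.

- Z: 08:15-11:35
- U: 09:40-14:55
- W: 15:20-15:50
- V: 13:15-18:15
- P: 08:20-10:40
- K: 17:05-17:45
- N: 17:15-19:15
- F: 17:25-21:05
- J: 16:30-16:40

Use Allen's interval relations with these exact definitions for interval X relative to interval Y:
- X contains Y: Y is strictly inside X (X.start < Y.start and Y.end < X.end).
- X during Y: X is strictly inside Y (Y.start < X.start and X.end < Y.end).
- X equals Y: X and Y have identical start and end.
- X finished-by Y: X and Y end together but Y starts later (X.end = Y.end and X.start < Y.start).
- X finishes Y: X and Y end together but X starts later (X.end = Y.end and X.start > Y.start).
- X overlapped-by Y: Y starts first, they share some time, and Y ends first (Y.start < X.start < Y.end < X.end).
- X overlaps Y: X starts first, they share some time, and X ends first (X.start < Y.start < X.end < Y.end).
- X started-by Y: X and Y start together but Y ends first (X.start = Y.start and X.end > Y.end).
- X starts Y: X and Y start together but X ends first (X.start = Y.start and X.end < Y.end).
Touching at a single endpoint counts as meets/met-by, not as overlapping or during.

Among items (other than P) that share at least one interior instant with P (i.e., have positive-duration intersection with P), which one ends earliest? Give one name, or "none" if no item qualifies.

Target P = [08:20, 10:40].
F [17:25, 21:05] → after → excluded.
J [16:30, 16:40] → after → excluded.
K [17:05, 17:45] → after → excluded.
N [17:15, 19:15] → after → excluded.
U [09:40, 14:55] → overlapped-by → candidate.
V [13:15, 18:15] → after → excluded.
W [15:20, 15:50] → after → excluded.
Z [08:15, 11:35] → contains → candidate.
Among candidates, earliest end is 11:35 → Z.

Z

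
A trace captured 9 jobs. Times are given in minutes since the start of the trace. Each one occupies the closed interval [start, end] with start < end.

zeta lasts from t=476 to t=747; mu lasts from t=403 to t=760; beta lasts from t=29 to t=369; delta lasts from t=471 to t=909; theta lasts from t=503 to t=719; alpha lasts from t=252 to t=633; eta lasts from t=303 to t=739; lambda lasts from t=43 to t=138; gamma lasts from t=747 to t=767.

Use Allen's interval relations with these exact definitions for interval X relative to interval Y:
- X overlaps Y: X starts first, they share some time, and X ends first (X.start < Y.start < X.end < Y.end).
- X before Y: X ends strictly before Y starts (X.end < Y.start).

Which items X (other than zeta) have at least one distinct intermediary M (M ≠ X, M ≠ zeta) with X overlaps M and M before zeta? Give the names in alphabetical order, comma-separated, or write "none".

none

Target zeta = [t=476, t=747].
Intermediaries M with M before zeta: beta, lambda.
Via beta — items with X overlaps beta: none.
Via lambda — items with X overlaps lambda: none.
Union: none.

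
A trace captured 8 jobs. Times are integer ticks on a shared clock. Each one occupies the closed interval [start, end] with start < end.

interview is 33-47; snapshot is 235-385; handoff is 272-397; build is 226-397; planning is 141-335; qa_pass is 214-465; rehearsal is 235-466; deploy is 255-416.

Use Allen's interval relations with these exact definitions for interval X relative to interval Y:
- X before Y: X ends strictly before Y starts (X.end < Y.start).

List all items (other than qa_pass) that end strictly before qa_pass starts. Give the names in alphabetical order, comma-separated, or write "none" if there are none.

Target qa_pass = [214, 465].
build [226, 397] → during → no.
deploy [255, 416] → during → no.
handoff [272, 397] → during → no.
interview [33, 47] → before → yes.
planning [141, 335] → overlaps → no.
rehearsal [235, 466] → overlapped-by → no.
snapshot [235, 385] → during → no.
Result: interview.

interview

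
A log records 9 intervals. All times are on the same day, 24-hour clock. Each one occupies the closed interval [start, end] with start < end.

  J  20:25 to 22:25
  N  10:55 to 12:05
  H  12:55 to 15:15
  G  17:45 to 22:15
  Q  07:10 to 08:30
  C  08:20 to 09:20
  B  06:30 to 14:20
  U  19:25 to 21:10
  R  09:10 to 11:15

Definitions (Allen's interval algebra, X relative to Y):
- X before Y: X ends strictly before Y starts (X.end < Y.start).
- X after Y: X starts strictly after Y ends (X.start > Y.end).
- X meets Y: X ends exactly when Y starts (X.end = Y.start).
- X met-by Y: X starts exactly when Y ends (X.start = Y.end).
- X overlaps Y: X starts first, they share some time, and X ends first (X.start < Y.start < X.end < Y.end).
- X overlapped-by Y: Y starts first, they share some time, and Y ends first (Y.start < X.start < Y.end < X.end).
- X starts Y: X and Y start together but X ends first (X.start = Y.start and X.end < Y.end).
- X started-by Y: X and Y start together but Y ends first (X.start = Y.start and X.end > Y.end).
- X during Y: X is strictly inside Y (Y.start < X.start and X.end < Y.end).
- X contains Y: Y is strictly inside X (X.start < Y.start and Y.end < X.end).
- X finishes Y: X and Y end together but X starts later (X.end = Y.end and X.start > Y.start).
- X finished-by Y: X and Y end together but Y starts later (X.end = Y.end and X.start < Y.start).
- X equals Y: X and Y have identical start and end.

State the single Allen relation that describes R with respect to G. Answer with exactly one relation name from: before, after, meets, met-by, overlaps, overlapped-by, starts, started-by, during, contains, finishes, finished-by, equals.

R = [09:10, 11:15]; G = [17:45, 22:15].
Compare endpoints: R.start < G.start, R.start < G.end, R.end < G.start, R.end < G.end.
That pattern is 'before'.

before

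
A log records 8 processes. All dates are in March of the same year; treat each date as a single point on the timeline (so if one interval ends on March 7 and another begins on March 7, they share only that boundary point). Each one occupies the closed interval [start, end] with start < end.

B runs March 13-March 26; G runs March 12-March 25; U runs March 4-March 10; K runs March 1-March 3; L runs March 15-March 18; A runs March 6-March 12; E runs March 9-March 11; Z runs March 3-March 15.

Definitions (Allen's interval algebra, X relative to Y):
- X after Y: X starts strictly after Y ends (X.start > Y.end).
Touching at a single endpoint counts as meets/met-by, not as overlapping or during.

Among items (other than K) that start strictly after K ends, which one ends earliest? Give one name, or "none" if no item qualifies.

U

Target K = [March 1, March 3].
A [March 6, March 12] → after → candidate.
B [March 13, March 26] → after → candidate.
E [March 9, March 11] → after → candidate.
G [March 12, March 25] → after → candidate.
L [March 15, March 18] → after → candidate.
U [March 4, March 10] → after → candidate.
Z [March 3, March 15] → met-by → excluded.
Among candidates, earliest end is March 10 → U.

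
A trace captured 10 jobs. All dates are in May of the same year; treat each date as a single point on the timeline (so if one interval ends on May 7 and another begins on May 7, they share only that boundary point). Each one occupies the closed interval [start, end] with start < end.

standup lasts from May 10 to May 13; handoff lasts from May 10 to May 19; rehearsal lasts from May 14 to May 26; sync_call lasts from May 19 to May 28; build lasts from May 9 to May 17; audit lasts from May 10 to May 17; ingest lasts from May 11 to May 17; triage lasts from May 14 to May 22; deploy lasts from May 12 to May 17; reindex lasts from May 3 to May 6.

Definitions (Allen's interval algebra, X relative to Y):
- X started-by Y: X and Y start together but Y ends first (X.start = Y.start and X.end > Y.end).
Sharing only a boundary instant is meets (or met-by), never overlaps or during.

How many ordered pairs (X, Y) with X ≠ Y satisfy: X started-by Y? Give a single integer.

4

Checking all 90 ordered pairs for relation 'started-by'; matching pairs in alphabetical order:
(audit, standup): audit started-by standup ✓
(handoff, audit): handoff started-by audit ✓
(handoff, standup): handoff started-by standup ✓
(rehearsal, triage): rehearsal started-by triage ✓
Count: 4.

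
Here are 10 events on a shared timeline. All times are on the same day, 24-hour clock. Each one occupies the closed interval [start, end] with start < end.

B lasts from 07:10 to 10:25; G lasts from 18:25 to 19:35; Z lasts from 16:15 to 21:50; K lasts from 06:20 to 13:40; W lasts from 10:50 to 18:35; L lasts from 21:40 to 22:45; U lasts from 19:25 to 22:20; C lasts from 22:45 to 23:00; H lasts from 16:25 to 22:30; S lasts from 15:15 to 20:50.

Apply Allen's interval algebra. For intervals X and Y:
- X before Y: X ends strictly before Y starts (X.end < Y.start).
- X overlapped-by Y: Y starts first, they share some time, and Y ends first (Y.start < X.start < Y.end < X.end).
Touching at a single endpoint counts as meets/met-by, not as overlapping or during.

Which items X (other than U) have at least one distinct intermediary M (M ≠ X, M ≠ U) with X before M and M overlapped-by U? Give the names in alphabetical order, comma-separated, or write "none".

Target U = [19:25, 22:20].
Intermediaries M with M overlapped-by U: L.
Via L — items with X before L: B, G, K, S, W.
Union: B, G, K, S, W.

B, G, K, S, W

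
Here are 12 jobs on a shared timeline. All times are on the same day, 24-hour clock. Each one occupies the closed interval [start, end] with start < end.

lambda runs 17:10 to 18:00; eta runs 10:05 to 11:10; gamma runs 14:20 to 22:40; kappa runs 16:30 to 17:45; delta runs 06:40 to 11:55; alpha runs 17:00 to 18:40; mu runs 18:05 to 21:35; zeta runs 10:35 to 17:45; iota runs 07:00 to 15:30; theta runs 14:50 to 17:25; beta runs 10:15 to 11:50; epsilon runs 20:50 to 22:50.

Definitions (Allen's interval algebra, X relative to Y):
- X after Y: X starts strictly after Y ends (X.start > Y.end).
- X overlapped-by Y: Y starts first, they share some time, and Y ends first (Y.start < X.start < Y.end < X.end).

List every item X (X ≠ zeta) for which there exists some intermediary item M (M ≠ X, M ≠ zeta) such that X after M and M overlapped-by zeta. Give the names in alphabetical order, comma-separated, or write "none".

epsilon, mu

Target zeta = [10:35, 17:45].
Intermediaries M with M overlapped-by zeta: alpha, gamma, lambda.
Via alpha — items with X after alpha: epsilon.
Via gamma — items with X after gamma: none.
Via lambda — items with X after lambda: epsilon, mu.
Union: epsilon, mu.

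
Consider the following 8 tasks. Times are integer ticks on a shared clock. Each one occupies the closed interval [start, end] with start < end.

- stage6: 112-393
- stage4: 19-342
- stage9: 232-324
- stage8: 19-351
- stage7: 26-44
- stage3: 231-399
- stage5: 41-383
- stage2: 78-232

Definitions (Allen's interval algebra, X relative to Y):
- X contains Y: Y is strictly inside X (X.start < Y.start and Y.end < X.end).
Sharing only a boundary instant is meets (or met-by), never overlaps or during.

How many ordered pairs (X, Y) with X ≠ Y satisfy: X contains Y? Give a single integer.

Checking all 56 ordered pairs for relation 'contains'; matching pairs in alphabetical order:
(stage3, stage9): stage3 contains stage9 ✓
(stage4, stage2): stage4 contains stage2 ✓
(stage4, stage7): stage4 contains stage7 ✓
(stage4, stage9): stage4 contains stage9 ✓
(stage5, stage2): stage5 contains stage2 ✓
(stage5, stage9): stage5 contains stage9 ✓
(stage6, stage9): stage6 contains stage9 ✓
(stage8, stage2): stage8 contains stage2 ✓
(stage8, stage7): stage8 contains stage7 ✓
(stage8, stage9): stage8 contains stage9 ✓
Count: 10.

10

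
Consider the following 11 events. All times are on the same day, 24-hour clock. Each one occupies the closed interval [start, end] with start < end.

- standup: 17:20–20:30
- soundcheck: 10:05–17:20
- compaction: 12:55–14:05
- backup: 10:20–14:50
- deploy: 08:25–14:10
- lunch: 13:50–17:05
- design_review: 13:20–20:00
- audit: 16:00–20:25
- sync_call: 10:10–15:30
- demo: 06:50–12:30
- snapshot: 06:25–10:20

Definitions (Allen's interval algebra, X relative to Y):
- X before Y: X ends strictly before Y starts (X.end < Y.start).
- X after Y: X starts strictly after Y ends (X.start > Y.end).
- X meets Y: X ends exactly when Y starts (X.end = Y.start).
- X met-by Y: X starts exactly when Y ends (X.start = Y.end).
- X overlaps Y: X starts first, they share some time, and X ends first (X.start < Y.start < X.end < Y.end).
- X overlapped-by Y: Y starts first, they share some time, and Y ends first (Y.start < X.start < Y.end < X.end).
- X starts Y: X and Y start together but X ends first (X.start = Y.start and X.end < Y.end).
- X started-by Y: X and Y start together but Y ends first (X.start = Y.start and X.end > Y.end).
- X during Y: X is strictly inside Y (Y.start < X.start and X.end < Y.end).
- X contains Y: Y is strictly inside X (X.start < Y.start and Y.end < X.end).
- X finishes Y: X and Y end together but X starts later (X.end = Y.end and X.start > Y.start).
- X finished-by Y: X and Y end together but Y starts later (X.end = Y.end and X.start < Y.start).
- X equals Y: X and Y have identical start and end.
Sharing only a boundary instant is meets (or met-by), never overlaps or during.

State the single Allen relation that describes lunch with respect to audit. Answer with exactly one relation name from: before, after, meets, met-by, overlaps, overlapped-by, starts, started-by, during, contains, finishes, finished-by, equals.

lunch = [13:50, 17:05]; audit = [16:00, 20:25].
Compare endpoints: lunch.start < audit.start, lunch.start < audit.end, lunch.end > audit.start, lunch.end < audit.end.
That pattern is 'overlaps'.

overlaps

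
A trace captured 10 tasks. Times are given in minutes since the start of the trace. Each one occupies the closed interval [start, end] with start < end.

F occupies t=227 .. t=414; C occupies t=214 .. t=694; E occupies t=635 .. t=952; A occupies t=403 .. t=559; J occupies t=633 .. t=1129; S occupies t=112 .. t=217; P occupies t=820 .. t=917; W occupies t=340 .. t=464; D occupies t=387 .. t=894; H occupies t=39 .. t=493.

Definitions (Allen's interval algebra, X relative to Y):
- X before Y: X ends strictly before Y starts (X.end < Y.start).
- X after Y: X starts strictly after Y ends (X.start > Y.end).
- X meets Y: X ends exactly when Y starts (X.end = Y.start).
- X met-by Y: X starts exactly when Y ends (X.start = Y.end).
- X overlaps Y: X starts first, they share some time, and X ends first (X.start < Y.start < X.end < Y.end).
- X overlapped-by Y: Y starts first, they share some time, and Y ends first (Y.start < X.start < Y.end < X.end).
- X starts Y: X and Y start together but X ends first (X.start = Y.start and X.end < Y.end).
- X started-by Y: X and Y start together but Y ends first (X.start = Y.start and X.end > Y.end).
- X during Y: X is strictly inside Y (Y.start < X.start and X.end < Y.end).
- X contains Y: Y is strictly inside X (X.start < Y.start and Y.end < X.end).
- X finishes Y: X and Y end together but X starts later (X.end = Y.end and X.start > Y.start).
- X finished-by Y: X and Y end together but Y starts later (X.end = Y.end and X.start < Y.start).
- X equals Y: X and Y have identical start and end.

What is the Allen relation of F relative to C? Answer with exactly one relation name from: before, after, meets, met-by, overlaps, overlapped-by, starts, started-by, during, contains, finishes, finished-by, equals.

F = [t=227, t=414]; C = [t=214, t=694].
Compare endpoints: F.start > C.start, F.start < C.end, F.end > C.start, F.end < C.end.
That pattern is 'during'.

during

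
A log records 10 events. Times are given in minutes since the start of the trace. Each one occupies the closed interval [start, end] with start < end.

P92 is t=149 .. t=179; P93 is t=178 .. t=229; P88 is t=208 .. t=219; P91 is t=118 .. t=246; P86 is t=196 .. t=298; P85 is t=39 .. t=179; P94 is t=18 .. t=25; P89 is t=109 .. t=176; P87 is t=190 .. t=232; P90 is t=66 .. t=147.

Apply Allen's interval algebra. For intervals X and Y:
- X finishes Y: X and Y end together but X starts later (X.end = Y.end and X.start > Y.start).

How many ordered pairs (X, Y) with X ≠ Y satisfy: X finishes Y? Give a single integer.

1

Checking all 90 ordered pairs for relation 'finishes'; matching pairs in alphabetical order:
(P92, P85): P92 finishes P85 ✓
Count: 1.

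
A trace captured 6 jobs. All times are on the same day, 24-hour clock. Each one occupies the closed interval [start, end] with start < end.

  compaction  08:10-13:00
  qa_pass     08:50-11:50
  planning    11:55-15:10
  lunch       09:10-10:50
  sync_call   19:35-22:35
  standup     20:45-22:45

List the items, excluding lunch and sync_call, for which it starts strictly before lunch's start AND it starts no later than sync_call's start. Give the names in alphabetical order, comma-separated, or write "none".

compaction, qa_pass

Conditions: its start is strictly before lunch's start (X.start < 09:10) AND its start is no later than sync_call's start (X.start <= 19:35).
compaction: start 08:10 < 09:10? ✓; start 08:10 <= 19:35? ✓ → yes.
planning: start 11:55 < 09:10? ✗; start 11:55 <= 19:35? ✓ → no.
qa_pass: start 08:50 < 09:10? ✓; start 08:50 <= 19:35? ✓ → yes.
standup: start 20:45 < 09:10? ✗; start 20:45 <= 19:35? ✗ → no.
Result: compaction, qa_pass.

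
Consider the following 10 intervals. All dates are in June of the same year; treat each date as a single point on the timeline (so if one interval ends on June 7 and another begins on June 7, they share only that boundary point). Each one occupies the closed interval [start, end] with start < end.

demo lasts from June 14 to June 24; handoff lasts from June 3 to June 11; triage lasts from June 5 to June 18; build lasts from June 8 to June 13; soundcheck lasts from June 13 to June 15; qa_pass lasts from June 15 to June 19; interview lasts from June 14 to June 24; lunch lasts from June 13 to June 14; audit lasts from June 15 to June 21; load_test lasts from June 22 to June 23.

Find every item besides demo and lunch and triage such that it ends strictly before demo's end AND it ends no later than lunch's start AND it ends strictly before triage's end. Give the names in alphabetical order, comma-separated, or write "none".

Conditions: its end is strictly before demo's end (X.end < June 24) AND its end is no later than lunch's start (X.end <= June 13) AND its end is strictly before triage's end (X.end < June 18).
audit: end June 21 < June 24? ✓; end June 21 <= June 13? ✗; end June 21 < June 18? ✗ → no.
build: end June 13 < June 24? ✓; end June 13 <= June 13? ✓; end June 13 < June 18? ✓ → yes.
handoff: end June 11 < June 24? ✓; end June 11 <= June 13? ✓; end June 11 < June 18? ✓ → yes.
interview: end June 24 < June 24? ✗; end June 24 <= June 13? ✗; end June 24 < June 18? ✗ → no.
load_test: end June 23 < June 24? ✓; end June 23 <= June 13? ✗; end June 23 < June 18? ✗ → no.
qa_pass: end June 19 < June 24? ✓; end June 19 <= June 13? ✗; end June 19 < June 18? ✗ → no.
soundcheck: end June 15 < June 24? ✓; end June 15 <= June 13? ✗; end June 15 < June 18? ✓ → no.
Result: build, handoff.

build, handoff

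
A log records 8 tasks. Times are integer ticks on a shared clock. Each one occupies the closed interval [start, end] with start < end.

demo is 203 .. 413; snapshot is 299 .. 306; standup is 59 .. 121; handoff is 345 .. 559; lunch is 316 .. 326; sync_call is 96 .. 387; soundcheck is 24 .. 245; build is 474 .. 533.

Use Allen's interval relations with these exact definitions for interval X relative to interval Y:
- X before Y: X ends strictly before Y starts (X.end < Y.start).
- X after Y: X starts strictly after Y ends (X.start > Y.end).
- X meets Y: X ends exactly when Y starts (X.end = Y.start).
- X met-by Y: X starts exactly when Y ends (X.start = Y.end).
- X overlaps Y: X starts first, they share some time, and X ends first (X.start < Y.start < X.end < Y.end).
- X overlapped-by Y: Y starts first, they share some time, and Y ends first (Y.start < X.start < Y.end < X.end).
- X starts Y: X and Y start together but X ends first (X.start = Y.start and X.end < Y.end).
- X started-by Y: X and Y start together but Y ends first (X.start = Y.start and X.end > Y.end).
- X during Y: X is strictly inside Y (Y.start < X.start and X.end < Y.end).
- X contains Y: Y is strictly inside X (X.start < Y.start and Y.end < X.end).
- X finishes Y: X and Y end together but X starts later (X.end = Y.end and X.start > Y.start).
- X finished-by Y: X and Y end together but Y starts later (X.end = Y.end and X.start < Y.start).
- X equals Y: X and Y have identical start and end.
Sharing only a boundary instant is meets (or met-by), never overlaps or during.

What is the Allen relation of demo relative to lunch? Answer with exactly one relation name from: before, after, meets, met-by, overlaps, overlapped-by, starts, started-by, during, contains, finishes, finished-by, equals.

demo = [203, 413]; lunch = [316, 326].
Compare endpoints: demo.start < lunch.start, demo.start < lunch.end, demo.end > lunch.start, demo.end > lunch.end.
That pattern is 'contains'.

contains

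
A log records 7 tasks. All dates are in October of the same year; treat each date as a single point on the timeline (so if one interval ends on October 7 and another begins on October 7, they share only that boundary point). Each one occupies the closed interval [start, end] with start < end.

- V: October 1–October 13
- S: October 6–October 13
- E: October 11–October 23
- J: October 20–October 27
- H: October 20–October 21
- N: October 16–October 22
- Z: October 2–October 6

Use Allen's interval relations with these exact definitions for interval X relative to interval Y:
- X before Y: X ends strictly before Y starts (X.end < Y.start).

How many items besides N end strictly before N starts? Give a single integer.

Target N = [October 16, October 22].
E [October 11, October 23] → contains → no.
H [October 20, October 21] → during → no.
J [October 20, October 27] → overlapped-by → no.
S [October 6, October 13] → before → counts.
V [October 1, October 13] → before → counts.
Z [October 2, October 6] → before → counts.
Total: 3.

3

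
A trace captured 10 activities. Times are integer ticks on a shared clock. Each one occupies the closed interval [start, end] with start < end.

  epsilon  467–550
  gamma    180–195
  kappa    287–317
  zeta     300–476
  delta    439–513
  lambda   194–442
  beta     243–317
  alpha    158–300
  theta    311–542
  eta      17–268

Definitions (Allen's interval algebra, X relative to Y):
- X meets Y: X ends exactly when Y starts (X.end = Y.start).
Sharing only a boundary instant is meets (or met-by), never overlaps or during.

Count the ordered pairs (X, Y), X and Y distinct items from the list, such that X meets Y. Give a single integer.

Checking all 90 ordered pairs for relation 'meets'; matching pairs in alphabetical order:
(alpha, zeta): alpha meets zeta ✓
Count: 1.

1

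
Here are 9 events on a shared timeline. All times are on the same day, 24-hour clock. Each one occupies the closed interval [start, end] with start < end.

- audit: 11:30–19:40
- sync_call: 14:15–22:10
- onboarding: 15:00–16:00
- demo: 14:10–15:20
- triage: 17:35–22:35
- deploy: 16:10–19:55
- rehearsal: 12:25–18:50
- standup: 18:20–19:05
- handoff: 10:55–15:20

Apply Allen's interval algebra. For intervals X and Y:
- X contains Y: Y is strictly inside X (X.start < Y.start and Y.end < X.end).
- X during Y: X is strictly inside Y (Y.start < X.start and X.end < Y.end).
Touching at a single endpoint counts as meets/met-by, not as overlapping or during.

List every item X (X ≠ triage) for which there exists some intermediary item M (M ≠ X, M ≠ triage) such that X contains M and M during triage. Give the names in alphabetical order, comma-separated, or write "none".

Target triage = [17:35, 22:35].
Intermediaries M with M during triage: standup.
Via standup — items with X contains standup: audit, deploy, sync_call.
Union: audit, deploy, sync_call.

audit, deploy, sync_call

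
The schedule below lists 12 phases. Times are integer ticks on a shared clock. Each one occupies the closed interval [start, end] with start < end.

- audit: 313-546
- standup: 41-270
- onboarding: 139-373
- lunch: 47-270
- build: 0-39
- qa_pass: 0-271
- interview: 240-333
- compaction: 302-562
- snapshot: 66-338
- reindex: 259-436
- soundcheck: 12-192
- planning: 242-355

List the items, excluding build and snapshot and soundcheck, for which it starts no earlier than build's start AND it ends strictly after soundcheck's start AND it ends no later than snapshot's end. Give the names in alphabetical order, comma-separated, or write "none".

Conditions: its start is no earlier than build's start (X.start >= 0) AND its end is strictly after soundcheck's start (X.end > 12) AND its end is no later than snapshot's end (X.end <= 338).
audit: start 313 >= 0? ✓; end 546 > 12? ✓; end 546 <= 338? ✗ → no.
compaction: start 302 >= 0? ✓; end 562 > 12? ✓; end 562 <= 338? ✗ → no.
interview: start 240 >= 0? ✓; end 333 > 12? ✓; end 333 <= 338? ✓ → yes.
lunch: start 47 >= 0? ✓; end 270 > 12? ✓; end 270 <= 338? ✓ → yes.
onboarding: start 139 >= 0? ✓; end 373 > 12? ✓; end 373 <= 338? ✗ → no.
planning: start 242 >= 0? ✓; end 355 > 12? ✓; end 355 <= 338? ✗ → no.
qa_pass: start 0 >= 0? ✓; end 271 > 12? ✓; end 271 <= 338? ✓ → yes.
reindex: start 259 >= 0? ✓; end 436 > 12? ✓; end 436 <= 338? ✗ → no.
standup: start 41 >= 0? ✓; end 270 > 12? ✓; end 270 <= 338? ✓ → yes.
Result: interview, lunch, qa_pass, standup.

interview, lunch, qa_pass, standup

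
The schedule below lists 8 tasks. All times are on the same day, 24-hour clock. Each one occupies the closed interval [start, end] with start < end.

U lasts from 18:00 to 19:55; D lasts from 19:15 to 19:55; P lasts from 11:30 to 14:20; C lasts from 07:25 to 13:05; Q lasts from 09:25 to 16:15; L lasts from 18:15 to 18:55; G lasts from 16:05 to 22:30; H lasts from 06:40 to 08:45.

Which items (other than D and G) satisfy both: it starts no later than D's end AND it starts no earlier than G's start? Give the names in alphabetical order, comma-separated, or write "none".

Conditions: its start is no later than D's end (X.start <= 19:55) AND its start is no earlier than G's start (X.start >= 16:05).
C: start 07:25 <= 19:55? ✓; start 07:25 >= 16:05? ✗ → no.
H: start 06:40 <= 19:55? ✓; start 06:40 >= 16:05? ✗ → no.
L: start 18:15 <= 19:55? ✓; start 18:15 >= 16:05? ✓ → yes.
P: start 11:30 <= 19:55? ✓; start 11:30 >= 16:05? ✗ → no.
Q: start 09:25 <= 19:55? ✓; start 09:25 >= 16:05? ✗ → no.
U: start 18:00 <= 19:55? ✓; start 18:00 >= 16:05? ✓ → yes.
Result: L, U.

L, U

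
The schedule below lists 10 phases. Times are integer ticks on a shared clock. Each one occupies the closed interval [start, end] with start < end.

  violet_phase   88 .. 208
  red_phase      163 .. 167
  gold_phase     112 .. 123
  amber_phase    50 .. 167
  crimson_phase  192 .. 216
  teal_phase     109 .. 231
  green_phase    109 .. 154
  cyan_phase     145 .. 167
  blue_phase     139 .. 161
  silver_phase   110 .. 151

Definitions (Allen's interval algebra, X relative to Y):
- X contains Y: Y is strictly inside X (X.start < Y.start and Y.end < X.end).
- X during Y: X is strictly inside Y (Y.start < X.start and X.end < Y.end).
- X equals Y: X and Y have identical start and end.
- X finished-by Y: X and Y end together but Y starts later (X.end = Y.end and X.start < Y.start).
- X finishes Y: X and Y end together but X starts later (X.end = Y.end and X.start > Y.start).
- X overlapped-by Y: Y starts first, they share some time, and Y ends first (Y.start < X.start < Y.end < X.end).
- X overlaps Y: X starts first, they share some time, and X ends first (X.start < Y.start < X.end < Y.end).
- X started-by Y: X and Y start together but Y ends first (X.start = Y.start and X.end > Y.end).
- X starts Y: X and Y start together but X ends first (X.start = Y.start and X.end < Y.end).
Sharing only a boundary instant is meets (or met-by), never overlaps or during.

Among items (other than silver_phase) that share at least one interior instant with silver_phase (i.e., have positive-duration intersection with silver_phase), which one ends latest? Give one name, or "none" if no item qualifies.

Target silver_phase = [110, 151].
amber_phase [50, 167] → contains → candidate.
blue_phase [139, 161] → overlapped-by → candidate.
crimson_phase [192, 216] → after → excluded.
cyan_phase [145, 167] → overlapped-by → candidate.
gold_phase [112, 123] → during → candidate.
green_phase [109, 154] → contains → candidate.
red_phase [163, 167] → after → excluded.
teal_phase [109, 231] → contains → candidate.
violet_phase [88, 208] → contains → candidate.
Among candidates, latest end is 231 → teal_phase.

teal_phase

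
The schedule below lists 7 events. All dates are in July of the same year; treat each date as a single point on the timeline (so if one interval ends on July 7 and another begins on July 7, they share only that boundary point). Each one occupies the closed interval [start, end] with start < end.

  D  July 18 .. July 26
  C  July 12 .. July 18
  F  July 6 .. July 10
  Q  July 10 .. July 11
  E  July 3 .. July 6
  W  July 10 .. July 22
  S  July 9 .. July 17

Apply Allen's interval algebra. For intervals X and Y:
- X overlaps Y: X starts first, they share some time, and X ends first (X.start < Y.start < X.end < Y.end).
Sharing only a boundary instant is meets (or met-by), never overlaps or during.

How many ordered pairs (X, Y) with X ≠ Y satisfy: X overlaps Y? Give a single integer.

Checking all 42 ordered pairs for relation 'overlaps'; matching pairs in alphabetical order:
(F, S): F overlaps S ✓
(S, C): S overlaps C ✓
(S, W): S overlaps W ✓
(W, D): W overlaps D ✓
Count: 4.

4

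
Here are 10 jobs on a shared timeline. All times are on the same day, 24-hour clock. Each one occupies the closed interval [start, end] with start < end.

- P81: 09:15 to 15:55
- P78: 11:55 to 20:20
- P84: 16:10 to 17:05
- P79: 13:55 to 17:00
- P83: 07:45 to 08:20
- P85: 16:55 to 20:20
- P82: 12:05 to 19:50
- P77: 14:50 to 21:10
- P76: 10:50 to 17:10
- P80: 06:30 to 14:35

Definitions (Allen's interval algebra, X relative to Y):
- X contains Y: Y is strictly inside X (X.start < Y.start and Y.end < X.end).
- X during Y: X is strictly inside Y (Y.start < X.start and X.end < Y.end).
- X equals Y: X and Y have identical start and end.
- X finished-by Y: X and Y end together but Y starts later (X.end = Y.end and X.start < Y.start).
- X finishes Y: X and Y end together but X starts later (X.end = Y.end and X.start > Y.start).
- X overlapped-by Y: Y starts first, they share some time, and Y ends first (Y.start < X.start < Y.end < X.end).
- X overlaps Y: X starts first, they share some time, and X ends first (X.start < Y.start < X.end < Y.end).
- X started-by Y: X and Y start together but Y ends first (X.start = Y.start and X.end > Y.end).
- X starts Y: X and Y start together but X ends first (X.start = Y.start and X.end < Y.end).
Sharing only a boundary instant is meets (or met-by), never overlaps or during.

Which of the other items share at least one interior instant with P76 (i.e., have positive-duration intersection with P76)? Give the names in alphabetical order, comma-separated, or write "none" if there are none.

Target P76 = [10:50, 17:10].
P77 [14:50, 21:10] → overlapped-by → yes.
P78 [11:55, 20:20] → overlapped-by → yes.
P79 [13:55, 17:00] → during → yes.
P80 [06:30, 14:35] → overlaps → yes.
P81 [09:15, 15:55] → overlaps → yes.
P82 [12:05, 19:50] → overlapped-by → yes.
P83 [07:45, 08:20] → before → no.
P84 [16:10, 17:05] → during → yes.
P85 [16:55, 20:20] → overlapped-by → yes.
Result: P77, P78, P79, P80, P81, P82, P84, P85.

P77, P78, P79, P80, P81, P82, P84, P85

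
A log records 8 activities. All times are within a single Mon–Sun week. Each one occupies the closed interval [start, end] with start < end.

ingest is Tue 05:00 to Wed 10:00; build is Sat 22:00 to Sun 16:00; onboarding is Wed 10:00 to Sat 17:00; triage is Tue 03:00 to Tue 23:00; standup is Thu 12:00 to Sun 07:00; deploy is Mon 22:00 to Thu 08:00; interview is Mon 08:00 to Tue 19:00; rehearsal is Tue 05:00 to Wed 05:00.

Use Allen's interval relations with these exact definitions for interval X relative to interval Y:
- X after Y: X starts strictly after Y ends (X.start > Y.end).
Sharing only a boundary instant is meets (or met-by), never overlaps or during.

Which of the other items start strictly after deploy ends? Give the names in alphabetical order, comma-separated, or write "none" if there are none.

Target deploy = [Mon 22:00, Thu 08:00].
build [Sat 22:00, Sun 16:00] → after → yes.
ingest [Tue 05:00, Wed 10:00] → during → no.
interview [Mon 08:00, Tue 19:00] → overlaps → no.
onboarding [Wed 10:00, Sat 17:00] → overlapped-by → no.
rehearsal [Tue 05:00, Wed 05:00] → during → no.
standup [Thu 12:00, Sun 07:00] → after → yes.
triage [Tue 03:00, Tue 23:00] → during → no.
Result: build, standup.

build, standup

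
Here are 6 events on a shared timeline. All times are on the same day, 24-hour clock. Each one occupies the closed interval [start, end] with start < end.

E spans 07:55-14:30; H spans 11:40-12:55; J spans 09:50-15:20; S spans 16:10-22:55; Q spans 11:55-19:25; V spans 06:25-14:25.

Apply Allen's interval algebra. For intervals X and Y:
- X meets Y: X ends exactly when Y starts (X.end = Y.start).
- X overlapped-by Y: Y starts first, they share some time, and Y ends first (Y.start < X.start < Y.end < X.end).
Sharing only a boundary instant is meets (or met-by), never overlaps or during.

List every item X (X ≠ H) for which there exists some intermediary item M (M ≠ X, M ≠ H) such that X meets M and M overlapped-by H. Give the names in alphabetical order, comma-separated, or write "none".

Target H = [11:40, 12:55].
Intermediaries M with M overlapped-by H: Q.
Via Q — items with X meets Q: none.
Union: none.

none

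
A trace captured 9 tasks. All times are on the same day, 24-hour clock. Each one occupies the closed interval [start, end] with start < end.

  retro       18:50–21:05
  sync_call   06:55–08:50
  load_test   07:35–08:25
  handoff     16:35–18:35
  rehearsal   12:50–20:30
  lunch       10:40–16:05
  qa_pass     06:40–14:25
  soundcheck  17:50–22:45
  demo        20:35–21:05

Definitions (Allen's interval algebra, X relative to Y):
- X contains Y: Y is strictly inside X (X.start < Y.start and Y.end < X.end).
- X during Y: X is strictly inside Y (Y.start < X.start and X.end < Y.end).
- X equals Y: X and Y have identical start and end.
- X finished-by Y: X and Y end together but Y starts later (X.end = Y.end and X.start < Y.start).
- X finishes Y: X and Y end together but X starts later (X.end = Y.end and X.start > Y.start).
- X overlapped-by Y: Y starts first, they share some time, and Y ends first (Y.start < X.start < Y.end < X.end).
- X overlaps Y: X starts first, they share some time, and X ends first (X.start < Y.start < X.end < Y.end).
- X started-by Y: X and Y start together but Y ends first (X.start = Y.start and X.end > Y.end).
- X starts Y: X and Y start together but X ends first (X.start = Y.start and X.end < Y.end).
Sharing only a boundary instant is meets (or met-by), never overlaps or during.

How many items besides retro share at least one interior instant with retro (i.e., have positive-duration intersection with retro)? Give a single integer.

3

Target retro = [18:50, 21:05].
demo [20:35, 21:05] → finishes → counts.
handoff [16:35, 18:35] → before → no.
load_test [07:35, 08:25] → before → no.
lunch [10:40, 16:05] → before → no.
qa_pass [06:40, 14:25] → before → no.
rehearsal [12:50, 20:30] → overlaps → counts.
soundcheck [17:50, 22:45] → contains → counts.
sync_call [06:55, 08:50] → before → no.
Total: 3.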